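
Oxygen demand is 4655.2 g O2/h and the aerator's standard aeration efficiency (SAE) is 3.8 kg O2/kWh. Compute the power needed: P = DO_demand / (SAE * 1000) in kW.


SAE in g O2/kWh = 3.8 * 1000 = 3800 g/kWh
P = DO_demand / SAE_g = 4655.2 / 3800 = 1.22505 kW

1.22505 kW


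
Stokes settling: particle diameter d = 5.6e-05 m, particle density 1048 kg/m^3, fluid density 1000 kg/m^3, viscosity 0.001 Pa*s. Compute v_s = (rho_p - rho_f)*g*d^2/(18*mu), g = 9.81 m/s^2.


Density difference: rho_p - rho_f = 1048 - 1000 = 48 kg/m^3
d^2 = (5.6e-05)^2 = 3.136e-09 m^2
Numerator = (rho_p - rho_f) * g * d^2 = 48 * 9.81 * 3.136e-09 = 1.4766797e-06
Denominator = 18 * mu = 18 * 0.001 = 0.018
v_s = 1.4766797e-06 / 0.018 = 8.20378e-05 m/s
Check: Re = rho_f * v_s * d / mu = 1000 * 8.20378e-05 * 5.6e-05 / 0.001 = 0.00459 < 1, so Stokes' law applies.

8.20378e-05 m/s


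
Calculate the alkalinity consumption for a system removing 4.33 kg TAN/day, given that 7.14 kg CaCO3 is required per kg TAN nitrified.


Alkalinity factor: 7.14 kg CaCO3 consumed per kg TAN nitrified
alk = 4.33 kg TAN * 7.14 = 30.9162 kg CaCO3/day

30.9162 kg CaCO3/day


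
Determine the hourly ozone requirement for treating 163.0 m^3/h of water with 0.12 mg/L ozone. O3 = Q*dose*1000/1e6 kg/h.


O3 demand (mg/h) = Q * dose * 1000 = 163.0 * 0.12 * 1000 = 19560 mg/h
Convert mg to kg: 19560 / 1e6 = 0.01956 kg/h

0.01956 kg/h


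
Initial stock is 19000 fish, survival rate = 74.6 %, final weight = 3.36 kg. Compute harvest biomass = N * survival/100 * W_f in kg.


Survivors = 19000 * 74.6/100 = 14174 fish
Harvest biomass = survivors * W_f = 14174 * 3.36 = 47624.64 kg

47624.64 kg


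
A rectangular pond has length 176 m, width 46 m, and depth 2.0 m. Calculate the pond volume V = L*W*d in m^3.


Base area = L * W = 176 * 46 = 8096 m^2
Volume = area * depth = 8096 * 2.0 = 16192 m^3

16192 m^3


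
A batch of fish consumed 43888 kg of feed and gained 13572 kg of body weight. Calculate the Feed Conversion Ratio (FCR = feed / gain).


FCR = feed consumed / weight gained
FCR = 43888 kg / 13572 kg = 3.23372

3.23372


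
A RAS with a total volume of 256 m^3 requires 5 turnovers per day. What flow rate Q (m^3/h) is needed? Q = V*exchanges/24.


Daily recirculation volume = 256 m^3 * 5 = 1280 m^3/day
Flow rate Q = daily volume / 24 h = 1280 / 24 = 53.3333 m^3/h

53.3333 m^3/h


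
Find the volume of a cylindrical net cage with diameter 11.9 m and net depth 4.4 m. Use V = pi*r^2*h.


r = d/2 = 11.9/2 = 5.95 m
Base area = pi*r^2 = pi*5.95^2 = 111.22023 m^2
Volume = 111.22023 * 4.4 = 489.369 m^3

489.369 m^3


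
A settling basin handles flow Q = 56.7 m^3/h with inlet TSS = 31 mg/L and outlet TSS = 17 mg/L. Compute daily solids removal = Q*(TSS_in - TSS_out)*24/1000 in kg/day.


Concentration drop: TSS_in - TSS_out = 31 - 17 = 14 mg/L
Hourly solids removed = Q * dTSS = 56.7 m^3/h * 14 mg/L = 793.8 g/h  (m^3/h * mg/L = g/h)
Daily solids removed = 793.8 * 24 = 19051.2 g/day
Convert g to kg: 19051.2 / 1000 = 19.0512 kg/day

19.0512 kg/day


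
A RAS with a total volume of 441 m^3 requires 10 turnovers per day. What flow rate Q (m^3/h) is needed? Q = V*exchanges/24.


Daily recirculation volume = 441 m^3 * 10 = 4410 m^3/day
Flow rate Q = daily volume / 24 h = 4410 / 24 = 183.75 m^3/h

183.75 m^3/h


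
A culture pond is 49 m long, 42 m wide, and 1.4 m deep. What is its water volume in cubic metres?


Base area = L * W = 49 * 42 = 2058 m^2
Volume = area * depth = 2058 * 1.4 = 2881.2 m^3

2881.2 m^3


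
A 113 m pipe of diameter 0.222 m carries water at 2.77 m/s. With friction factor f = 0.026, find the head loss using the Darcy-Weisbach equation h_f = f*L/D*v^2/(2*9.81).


v^2 = 2.77^2 = 7.6729 m^2/s^2
L/D = 113/0.222 = 509.00901
h_f = f*(L/D)*v^2/(2g) = 0.026 * 509.00901 * 7.6729 / 19.62 = 5.17558 m

5.17558 m


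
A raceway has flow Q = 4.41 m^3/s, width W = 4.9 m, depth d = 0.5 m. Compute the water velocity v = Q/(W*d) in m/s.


Cross-sectional area = W * d = 4.9 * 0.5 = 2.45 m^2
Velocity = Q / A = 4.41 / 2.45 = 1.8 m/s

1.8 m/s


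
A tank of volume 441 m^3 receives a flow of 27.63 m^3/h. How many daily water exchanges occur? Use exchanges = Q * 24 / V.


Daily flow volume = 27.63 m^3/h * 24 h = 663.12 m^3/day
Exchanges = daily flow / tank volume = 663.12 / 441 = 1.50367 exchanges/day

1.50367 exchanges/day


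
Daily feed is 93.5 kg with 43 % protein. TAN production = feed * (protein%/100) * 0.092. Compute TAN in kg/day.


Protein in feed = 93.5 * 43/100 = 40.205 kg/day
TAN = protein * 0.092 = 40.205 * 0.092 = 3.69886 kg/day

3.69886 kg/day


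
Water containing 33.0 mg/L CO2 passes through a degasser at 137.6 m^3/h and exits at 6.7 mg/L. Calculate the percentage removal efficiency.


CO2_out / CO2_in = 6.7 / 33.0 = 0.2030303
Fraction remaining = 0.2030303
efficiency = (1 - 0.2030303) * 100 = 79.697 %

79.697 %


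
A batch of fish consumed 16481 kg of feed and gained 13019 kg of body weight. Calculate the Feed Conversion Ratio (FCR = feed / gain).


FCR = feed consumed / weight gained
FCR = 16481 kg / 13019 kg = 1.26592

1.26592


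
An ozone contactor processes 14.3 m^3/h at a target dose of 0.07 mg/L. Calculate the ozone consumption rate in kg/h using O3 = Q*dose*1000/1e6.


O3 demand (mg/h) = Q * dose * 1000 = 14.3 * 0.07 * 1000 = 1001 mg/h
Convert mg to kg: 1001 / 1e6 = 0.001001 kg/h

0.001001 kg/h


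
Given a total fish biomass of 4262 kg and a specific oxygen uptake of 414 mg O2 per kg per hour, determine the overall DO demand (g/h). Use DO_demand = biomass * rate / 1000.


Total O2 consumption (mg/h) = 4262 kg * 414 mg/(kg*h) = 1764468 mg/h
Convert to g/h: 1764468 / 1000 = 1764.468 g/h

1764.468 g/h


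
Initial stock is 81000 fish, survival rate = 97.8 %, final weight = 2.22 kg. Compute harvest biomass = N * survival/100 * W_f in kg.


Survivors = 81000 * 97.8/100 = 79218 fish
Harvest biomass = survivors * W_f = 79218 * 2.22 = 175863.96 kg

175863.96 kg


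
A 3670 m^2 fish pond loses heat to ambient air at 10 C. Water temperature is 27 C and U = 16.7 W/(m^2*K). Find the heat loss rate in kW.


Temperature difference dT = 27 - 10 = 17 K
Heat loss (W) = U * A * dT = 16.7 * 3670 * 17 = 1041913 W
Convert to kW: 1041913 / 1000 = 1041.913 kW

1041.913 kW


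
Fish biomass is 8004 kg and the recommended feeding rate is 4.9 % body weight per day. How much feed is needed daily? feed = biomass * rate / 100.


Feeding rate fraction = 4.9% / 100 = 0.049
Daily feed = 8004 kg * 0.049 = 392.196 kg/day

392.196 kg/day


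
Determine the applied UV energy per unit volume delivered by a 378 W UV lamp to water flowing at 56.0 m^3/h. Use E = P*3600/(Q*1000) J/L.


Energy delivered per hour = 378 W * 3600 s = 1360800 J/h
Volume treated per hour = 56.0 m^3/h * 1000 = 56000 L/h
dose = 1360800 / 56000 = 24.3 J/L

24.3 J/L


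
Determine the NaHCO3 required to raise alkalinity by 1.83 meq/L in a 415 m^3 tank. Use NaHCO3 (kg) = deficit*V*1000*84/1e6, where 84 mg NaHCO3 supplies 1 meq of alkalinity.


Tank volume in L = 415 m^3 * 1000 = 415000 L
Total meq required = 1.83 meq/L * 415000 L = 759450 meq
NaHCO3 mass = 759450 meq * 84 mg/meq / 1e6 = 63.7938 kg

63.7938 kg


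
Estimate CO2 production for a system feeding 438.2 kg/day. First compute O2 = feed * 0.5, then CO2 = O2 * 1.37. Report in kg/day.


O2 = 438.2 * 0.5 = 219.1
CO2 = 219.1 * 1.37 = 300.167

300.167 kg/day


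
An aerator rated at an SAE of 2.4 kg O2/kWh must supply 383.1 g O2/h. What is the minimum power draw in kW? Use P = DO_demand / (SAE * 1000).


SAE in g O2/kWh = 2.4 * 1000 = 2400 g/kWh
P = DO_demand / SAE_g = 383.1 / 2400 = 0.159625 kW

0.159625 kW


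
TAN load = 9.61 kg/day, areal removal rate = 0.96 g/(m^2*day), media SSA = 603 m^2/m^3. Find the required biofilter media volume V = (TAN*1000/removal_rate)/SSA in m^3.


A = 9.61*1000 / 0.96 = 10010.417 m^2
V = 10010.417 / 603 = 16.601

16.601 m^3


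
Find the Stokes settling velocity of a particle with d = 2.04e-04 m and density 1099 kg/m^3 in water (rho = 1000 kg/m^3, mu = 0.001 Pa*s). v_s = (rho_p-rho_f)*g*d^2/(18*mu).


Density difference: rho_p - rho_f = 1099 - 1000 = 99 kg/m^3
d^2 = (2.04e-04)^2 = 4.1616e-08 m^2
Numerator = (rho_p - rho_f) * g * d^2 = 99 * 9.81 * 4.1616e-08 = 4.0417043e-05
Denominator = 18 * mu = 18 * 0.001 = 0.018
v_s = 4.0417043e-05 / 0.018 = 0.00224539 m/s
Check: Re = rho_f * v_s * d / mu = 1000 * 0.00224539 * 2.04e-04 / 0.001 = 0.458 < 1, so Stokes' law applies.

0.00224539 m/s


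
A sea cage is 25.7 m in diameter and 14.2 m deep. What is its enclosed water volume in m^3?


r = d/2 = 25.7/2 = 12.85 m
Base area = pi*r^2 = pi*12.85^2 = 518.74763 m^2
Volume = 518.74763 * 14.2 = 7366.22 m^3

7366.22 m^3


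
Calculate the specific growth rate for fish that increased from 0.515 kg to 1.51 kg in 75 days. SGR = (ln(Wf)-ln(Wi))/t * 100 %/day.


ln(W_f) = ln(1.51) = 0.41210965
ln(W_i) = ln(0.515) = -0.66358838
ln(W_f) - ln(W_i) = 0.41210965 - -0.66358838 = 1.075698
SGR = 1.075698 / 75 * 100 = 1.43426 %/day

1.43426 %/day


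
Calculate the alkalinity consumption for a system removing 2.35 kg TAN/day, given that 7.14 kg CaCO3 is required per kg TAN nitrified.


Alkalinity factor: 7.14 kg CaCO3 consumed per kg TAN nitrified
alk = 2.35 kg TAN * 7.14 = 16.779 kg CaCO3/day

16.779 kg CaCO3/day


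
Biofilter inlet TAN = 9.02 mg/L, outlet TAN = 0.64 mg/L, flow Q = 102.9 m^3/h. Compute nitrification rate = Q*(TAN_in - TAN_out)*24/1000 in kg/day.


Concentration drop: TAN_in - TAN_out = 9.02 - 0.64 = 8.38 mg/L
Hourly TAN removed = Q * dTAN = 102.9 m^3/h * 8.38 mg/L = 862.302 g/h  (m^3/h * mg/L = g/h)
Daily TAN removed = 862.302 * 24 = 20695.248 g/day
Convert to kg/day: 20695.248 / 1000 = 20.695248 kg/day

20.695248 kg/day


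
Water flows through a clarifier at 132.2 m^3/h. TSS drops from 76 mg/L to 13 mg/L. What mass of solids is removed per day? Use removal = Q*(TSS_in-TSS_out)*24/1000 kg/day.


Concentration drop: TSS_in - TSS_out = 76 - 13 = 63 mg/L
Hourly solids removed = Q * dTSS = 132.2 m^3/h * 63 mg/L = 8328.6 g/h  (m^3/h * mg/L = g/h)
Daily solids removed = 8328.6 * 24 = 199886.4 g/day
Convert g to kg: 199886.4 / 1000 = 199.8864 kg/day

199.8864 kg/day


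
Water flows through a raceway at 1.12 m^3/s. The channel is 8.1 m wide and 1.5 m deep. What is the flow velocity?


Cross-sectional area = W * d = 8.1 * 1.5 = 12.15 m^2
Velocity = Q / A = 1.12 / 12.15 = 0.0921811 m/s

0.0921811 m/s


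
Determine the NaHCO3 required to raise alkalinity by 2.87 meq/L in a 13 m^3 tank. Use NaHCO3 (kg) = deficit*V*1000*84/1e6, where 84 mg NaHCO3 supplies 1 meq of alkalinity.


Tank volume in L = 13 m^3 * 1000 = 13000 L
Total meq required = 2.87 meq/L * 13000 L = 37310 meq
NaHCO3 mass = 37310 meq * 84 mg/meq / 1e6 = 3.13404 kg

3.13404 kg


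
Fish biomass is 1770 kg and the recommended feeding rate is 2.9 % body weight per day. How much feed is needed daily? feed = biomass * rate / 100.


Feeding rate fraction = 2.9% / 100 = 0.029
Daily feed = 1770 kg * 0.029 = 51.33 kg/day

51.33 kg/day


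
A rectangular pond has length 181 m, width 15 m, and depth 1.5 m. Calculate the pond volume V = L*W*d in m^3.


Base area = L * W = 181 * 15 = 2715 m^2
Volume = area * depth = 2715 * 1.5 = 4072.5 m^3

4072.5 m^3


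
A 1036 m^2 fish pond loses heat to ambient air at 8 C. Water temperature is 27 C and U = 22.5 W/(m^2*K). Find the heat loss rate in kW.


Temperature difference dT = 27 - 8 = 19 K
Heat loss (W) = U * A * dT = 22.5 * 1036 * 19 = 442890 W
Convert to kW: 442890 / 1000 = 442.89 kW

442.89 kW


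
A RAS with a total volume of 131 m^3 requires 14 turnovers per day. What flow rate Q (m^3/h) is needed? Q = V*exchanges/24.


Daily recirculation volume = 131 m^3 * 14 = 1834 m^3/day
Flow rate Q = daily volume / 24 h = 1834 / 24 = 76.4167 m^3/h

76.4167 m^3/h


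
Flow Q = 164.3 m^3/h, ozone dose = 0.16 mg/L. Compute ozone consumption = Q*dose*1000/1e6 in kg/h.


O3 demand (mg/h) = Q * dose * 1000 = 164.3 * 0.16 * 1000 = 26288 mg/h
Convert mg to kg: 26288 / 1e6 = 0.026288 kg/h

0.026288 kg/h


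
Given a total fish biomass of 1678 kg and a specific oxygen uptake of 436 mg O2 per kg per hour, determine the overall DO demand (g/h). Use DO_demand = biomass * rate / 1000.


Total O2 consumption (mg/h) = 1678 kg * 436 mg/(kg*h) = 731608 mg/h
Convert to g/h: 731608 / 1000 = 731.608 g/h

731.608 g/h


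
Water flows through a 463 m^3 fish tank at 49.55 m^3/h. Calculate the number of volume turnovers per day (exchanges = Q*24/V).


Daily flow volume = 49.55 m^3/h * 24 h = 1189.2 m^3/day
Exchanges = daily flow / tank volume = 1189.2 / 463 = 2.56847 exchanges/day

2.56847 exchanges/day


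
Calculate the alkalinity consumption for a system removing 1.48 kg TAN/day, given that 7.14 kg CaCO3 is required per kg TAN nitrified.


Alkalinity factor: 7.14 kg CaCO3 consumed per kg TAN nitrified
alk = 1.48 kg TAN * 7.14 = 10.5672 kg CaCO3/day

10.5672 kg CaCO3/day


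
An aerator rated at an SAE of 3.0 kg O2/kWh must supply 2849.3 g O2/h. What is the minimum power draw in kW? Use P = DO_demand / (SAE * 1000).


SAE in g O2/kWh = 3.0 * 1000 = 3000 g/kWh
P = DO_demand / SAE_g = 2849.3 / 3000 = 0.949767 kW

0.949767 kW


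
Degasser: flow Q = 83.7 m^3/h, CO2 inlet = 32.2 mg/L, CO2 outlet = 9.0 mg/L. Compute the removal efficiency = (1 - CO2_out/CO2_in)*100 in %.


CO2_out / CO2_in = 9.0 / 32.2 = 0.27950311
Fraction remaining = 0.27950311
efficiency = (1 - 0.27950311) * 100 = 72.0497 %

72.0497 %


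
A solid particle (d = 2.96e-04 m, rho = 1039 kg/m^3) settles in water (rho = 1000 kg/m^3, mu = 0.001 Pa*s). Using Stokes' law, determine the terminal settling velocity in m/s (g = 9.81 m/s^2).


Density difference: rho_p - rho_f = 1039 - 1000 = 39 kg/m^3
d^2 = (2.96e-04)^2 = 8.7616e-08 m^2
Numerator = (rho_p - rho_f) * g * d^2 = 39 * 9.81 * 8.7616e-08 = 3.3521005e-05
Denominator = 18 * mu = 18 * 0.001 = 0.018
v_s = 3.3521005e-05 / 0.018 = 0.00186228 m/s
Check: Re = rho_f * v_s * d / mu = 1000 * 0.00186228 * 2.96e-04 / 0.001 = 0.551 < 1, so Stokes' law applies.

0.00186228 m/s


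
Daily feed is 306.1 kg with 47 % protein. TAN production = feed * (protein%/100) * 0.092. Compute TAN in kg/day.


Protein in feed = 306.1 * 47/100 = 143.867 kg/day
TAN = protein * 0.092 = 143.867 * 0.092 = 13.235764 kg/day

13.235764 kg/day


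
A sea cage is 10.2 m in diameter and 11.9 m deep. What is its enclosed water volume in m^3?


r = d/2 = 10.2/2 = 5.1 m
Base area = pi*r^2 = pi*5.1^2 = 81.712825 m^2
Volume = 81.712825 * 11.9 = 972.383 m^3

972.383 m^3


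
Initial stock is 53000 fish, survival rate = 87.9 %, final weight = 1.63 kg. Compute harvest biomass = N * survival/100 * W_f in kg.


Survivors = 53000 * 87.9/100 = 46587 fish
Harvest biomass = survivors * W_f = 46587 * 1.63 = 75936.81 kg

75936.81 kg


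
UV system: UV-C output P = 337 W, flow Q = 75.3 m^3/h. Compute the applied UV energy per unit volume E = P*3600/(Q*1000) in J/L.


Energy delivered per hour = 337 W * 3600 s = 1213200 J/h
Volume treated per hour = 75.3 m^3/h * 1000 = 75300 L/h
dose = 1213200 / 75300 = 16.1116 J/L

16.1116 J/L


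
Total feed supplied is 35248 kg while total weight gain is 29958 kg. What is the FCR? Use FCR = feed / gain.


FCR = feed consumed / weight gained
FCR = 35248 kg / 29958 kg = 1.17658

1.17658


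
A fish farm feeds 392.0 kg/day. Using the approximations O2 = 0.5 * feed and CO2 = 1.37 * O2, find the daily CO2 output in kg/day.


O2 = 392.0 * 0.5 = 196
CO2 = 196 * 1.37 = 268.52

268.52 kg/day


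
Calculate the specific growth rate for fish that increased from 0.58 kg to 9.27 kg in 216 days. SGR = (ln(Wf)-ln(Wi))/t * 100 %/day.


ln(W_f) = ln(9.27) = 2.2267834
ln(W_i) = ln(0.58) = -0.54472718
ln(W_f) - ln(W_i) = 2.2267834 - -0.54472718 = 2.7715106
SGR = 2.7715106 / 216 * 100 = 1.28311 %/day

1.28311 %/day


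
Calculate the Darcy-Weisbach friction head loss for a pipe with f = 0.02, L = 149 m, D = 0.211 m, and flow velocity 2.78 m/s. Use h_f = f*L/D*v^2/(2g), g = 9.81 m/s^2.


v^2 = 2.78^2 = 7.7284 m^2/s^2
L/D = 149/0.211 = 706.16114
h_f = f*(L/D)*v^2/(2g) = 0.02 * 706.16114 * 7.7284 / 19.62 = 5.5632 m

5.5632 m


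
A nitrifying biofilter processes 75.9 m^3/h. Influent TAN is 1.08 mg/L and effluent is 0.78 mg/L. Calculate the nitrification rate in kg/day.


Concentration drop: TAN_in - TAN_out = 1.08 - 0.78 = 0.3 mg/L
Hourly TAN removed = Q * dTAN = 75.9 m^3/h * 0.3 mg/L = 22.77 g/h  (m^3/h * mg/L = g/h)
Daily TAN removed = 22.77 * 24 = 546.48 g/day
Convert to kg/day: 546.48 / 1000 = 0.54648 kg/day

0.54648 kg/day


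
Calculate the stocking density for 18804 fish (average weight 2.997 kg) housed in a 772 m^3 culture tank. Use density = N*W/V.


Total biomass = 18804 fish * 2.997 kg = 56355.588 kg
Density = total biomass / volume = 56355.588 / 772 = 72.9995 kg/m^3

72.9995 kg/m^3


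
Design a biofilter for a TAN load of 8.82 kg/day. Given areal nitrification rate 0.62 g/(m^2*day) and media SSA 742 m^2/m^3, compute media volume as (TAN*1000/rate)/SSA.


A = 8.82*1000 / 0.62 = 14225.806 m^2
V = 14225.806 / 742 = 19.1722

19.1722 m^3


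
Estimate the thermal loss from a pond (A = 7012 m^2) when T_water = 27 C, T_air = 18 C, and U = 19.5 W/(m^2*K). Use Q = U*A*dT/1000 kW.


Temperature difference dT = 27 - 18 = 9 K
Heat loss (W) = U * A * dT = 19.5 * 7012 * 9 = 1230606 W
Convert to kW: 1230606 / 1000 = 1230.606 kW

1230.606 kW


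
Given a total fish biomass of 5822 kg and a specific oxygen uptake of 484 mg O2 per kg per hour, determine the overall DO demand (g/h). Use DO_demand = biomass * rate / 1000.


Total O2 consumption (mg/h) = 5822 kg * 484 mg/(kg*h) = 2817848 mg/h
Convert to g/h: 2817848 / 1000 = 2817.848 g/h

2817.848 g/h


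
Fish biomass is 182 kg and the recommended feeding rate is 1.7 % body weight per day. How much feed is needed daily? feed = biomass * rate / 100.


Feeding rate fraction = 1.7% / 100 = 0.017
Daily feed = 182 kg * 0.017 = 3.094 kg/day

3.094 kg/day


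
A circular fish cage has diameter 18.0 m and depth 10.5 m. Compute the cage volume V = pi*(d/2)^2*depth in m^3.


r = d/2 = 18.0/2 = 9 m
Base area = pi*r^2 = pi*9^2 = 254.469 m^2
Volume = 254.469 * 10.5 = 2671.92 m^3

2671.92 m^3


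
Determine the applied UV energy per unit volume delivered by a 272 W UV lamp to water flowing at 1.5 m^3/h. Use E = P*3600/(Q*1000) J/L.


Energy delivered per hour = 272 W * 3600 s = 979200 J/h
Volume treated per hour = 1.5 m^3/h * 1000 = 1500 L/h
dose = 979200 / 1500 = 652.8 J/L

652.8 J/L


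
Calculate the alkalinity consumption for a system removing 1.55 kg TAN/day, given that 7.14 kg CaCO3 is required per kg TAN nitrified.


Alkalinity factor: 7.14 kg CaCO3 consumed per kg TAN nitrified
alk = 1.55 kg TAN * 7.14 = 11.067 kg CaCO3/day

11.067 kg CaCO3/day


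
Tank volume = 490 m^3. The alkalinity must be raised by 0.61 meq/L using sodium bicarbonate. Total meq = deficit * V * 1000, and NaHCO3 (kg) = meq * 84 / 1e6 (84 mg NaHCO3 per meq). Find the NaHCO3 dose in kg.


Tank volume in L = 490 m^3 * 1000 = 490000 L
Total meq required = 0.61 meq/L * 490000 L = 298900 meq
NaHCO3 mass = 298900 meq * 84 mg/meq / 1e6 = 25.1076 kg

25.1076 kg


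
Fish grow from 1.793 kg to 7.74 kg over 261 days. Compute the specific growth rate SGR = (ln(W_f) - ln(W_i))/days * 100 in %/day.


ln(W_f) = ln(7.74) = 2.0464017
ln(W_i) = ln(1.793) = 0.58389019
ln(W_f) - ln(W_i) = 2.0464017 - 0.58389019 = 1.4625115
SGR = 1.4625115 / 261 * 100 = 0.560349 %/day

0.560349 %/day


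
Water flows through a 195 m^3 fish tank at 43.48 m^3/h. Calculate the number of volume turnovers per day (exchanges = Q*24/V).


Daily flow volume = 43.48 m^3/h * 24 h = 1043.52 m^3/day
Exchanges = daily flow / tank volume = 1043.52 / 195 = 5.35138 exchanges/day

5.35138 exchanges/day


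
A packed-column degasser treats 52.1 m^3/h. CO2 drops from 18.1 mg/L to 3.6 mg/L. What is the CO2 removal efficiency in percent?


CO2_out / CO2_in = 3.6 / 18.1 = 0.19889503
Fraction remaining = 0.19889503
efficiency = (1 - 0.19889503) * 100 = 80.1105 %

80.1105 %


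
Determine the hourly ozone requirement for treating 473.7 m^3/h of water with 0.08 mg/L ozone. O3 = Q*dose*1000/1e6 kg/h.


O3 demand (mg/h) = Q * dose * 1000 = 473.7 * 0.08 * 1000 = 37896 mg/h
Convert mg to kg: 37896 / 1e6 = 0.037896 kg/h

0.037896 kg/h


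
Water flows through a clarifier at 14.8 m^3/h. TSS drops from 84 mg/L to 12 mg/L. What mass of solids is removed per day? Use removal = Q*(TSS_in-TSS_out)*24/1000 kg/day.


Concentration drop: TSS_in - TSS_out = 84 - 12 = 72 mg/L
Hourly solids removed = Q * dTSS = 14.8 m^3/h * 72 mg/L = 1065.6 g/h  (m^3/h * mg/L = g/h)
Daily solids removed = 1065.6 * 24 = 25574.4 g/day
Convert g to kg: 25574.4 / 1000 = 25.5744 kg/day

25.5744 kg/day


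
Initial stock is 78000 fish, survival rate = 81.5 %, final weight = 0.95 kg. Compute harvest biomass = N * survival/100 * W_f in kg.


Survivors = 78000 * 81.5/100 = 63570 fish
Harvest biomass = survivors * W_f = 63570 * 0.95 = 60391.5 kg

60391.5 kg


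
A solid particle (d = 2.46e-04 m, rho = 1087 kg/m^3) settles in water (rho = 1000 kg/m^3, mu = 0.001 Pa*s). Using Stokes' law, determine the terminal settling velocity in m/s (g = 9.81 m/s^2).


Density difference: rho_p - rho_f = 1087 - 1000 = 87 kg/m^3
d^2 = (2.46e-04)^2 = 6.0516e-08 m^2
Numerator = (rho_p - rho_f) * g * d^2 = 87 * 9.81 * 6.0516e-08 = 5.1648591e-05
Denominator = 18 * mu = 18 * 0.001 = 0.018
v_s = 5.1648591e-05 / 0.018 = 0.00286937 m/s
Check: Re = rho_f * v_s * d / mu = 1000 * 0.00286937 * 2.46e-04 / 0.001 = 0.706 < 1, so Stokes' law applies.

0.00286937 m/s


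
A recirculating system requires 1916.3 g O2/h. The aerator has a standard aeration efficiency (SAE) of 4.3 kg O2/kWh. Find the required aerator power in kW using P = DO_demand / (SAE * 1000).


SAE in g O2/kWh = 4.3 * 1000 = 4300 g/kWh
P = DO_demand / SAE_g = 1916.3 / 4300 = 0.445651 kW

0.445651 kW


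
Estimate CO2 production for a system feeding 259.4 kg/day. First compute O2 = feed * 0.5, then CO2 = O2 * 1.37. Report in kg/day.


O2 = 259.4 * 0.5 = 129.7
CO2 = 129.7 * 1.37 = 177.689

177.689 kg/day


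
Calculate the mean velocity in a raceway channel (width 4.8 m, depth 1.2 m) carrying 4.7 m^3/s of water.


Cross-sectional area = W * d = 4.8 * 1.2 = 5.76 m^2
Velocity = Q / A = 4.7 / 5.76 = 0.815972 m/s

0.815972 m/s


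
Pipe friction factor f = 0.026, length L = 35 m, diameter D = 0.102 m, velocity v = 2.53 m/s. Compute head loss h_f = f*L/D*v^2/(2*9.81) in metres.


v^2 = 2.53^2 = 6.4009 m^2/s^2
L/D = 35/0.102 = 343.13725
h_f = f*(L/D)*v^2/(2g) = 0.026 * 343.13725 * 6.4009 / 19.62 = 2.9106 m

2.9106 m


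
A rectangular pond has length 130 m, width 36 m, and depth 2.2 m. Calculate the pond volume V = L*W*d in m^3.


Base area = L * W = 130 * 36 = 4680 m^2
Volume = area * depth = 4680 * 2.2 = 10296 m^3

10296 m^3


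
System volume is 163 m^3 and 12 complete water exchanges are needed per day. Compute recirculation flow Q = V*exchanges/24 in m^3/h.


Daily recirculation volume = 163 m^3 * 12 = 1956 m^3/day
Flow rate Q = daily volume / 24 h = 1956 / 24 = 81.5 m^3/h

81.5 m^3/h


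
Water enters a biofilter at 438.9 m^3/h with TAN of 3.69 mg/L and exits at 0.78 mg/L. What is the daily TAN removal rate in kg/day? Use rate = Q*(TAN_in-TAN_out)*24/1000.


Concentration drop: TAN_in - TAN_out = 3.69 - 0.78 = 2.91 mg/L
Hourly TAN removed = Q * dTAN = 438.9 m^3/h * 2.91 mg/L = 1277.199 g/h  (m^3/h * mg/L = g/h)
Daily TAN removed = 1277.199 * 24 = 30652.776 g/day
Convert to kg/day: 30652.776 / 1000 = 30.652776 kg/day

30.652776 kg/day


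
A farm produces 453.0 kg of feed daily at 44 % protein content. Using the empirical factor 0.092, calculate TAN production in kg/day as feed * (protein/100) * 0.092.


Protein in feed = 453.0 * 44/100 = 199.32 kg/day
TAN = protein * 0.092 = 199.32 * 0.092 = 18.33744 kg/day

18.33744 kg/day


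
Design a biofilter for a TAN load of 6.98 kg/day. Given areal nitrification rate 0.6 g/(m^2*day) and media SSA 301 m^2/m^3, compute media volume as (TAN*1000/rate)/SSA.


A = 6.98*1000 / 0.6 = 11633.333 m^2
V = 11633.333 / 301 = 38.6489

38.6489 m^3


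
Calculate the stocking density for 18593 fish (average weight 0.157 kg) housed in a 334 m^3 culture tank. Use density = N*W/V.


Total biomass = 18593 fish * 0.157 kg = 2919.101 kg
Density = total biomass / volume = 2919.101 / 334 = 8.73982 kg/m^3

8.73982 kg/m^3


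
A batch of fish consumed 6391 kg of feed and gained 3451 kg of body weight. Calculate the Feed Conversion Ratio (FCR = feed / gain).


FCR = feed consumed / weight gained
FCR = 6391 kg / 3451 kg = 1.85193

1.85193


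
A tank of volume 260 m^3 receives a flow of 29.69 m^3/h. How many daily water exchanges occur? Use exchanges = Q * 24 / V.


Daily flow volume = 29.69 m^3/h * 24 h = 712.56 m^3/day
Exchanges = daily flow / tank volume = 712.56 / 260 = 2.74062 exchanges/day

2.74062 exchanges/day


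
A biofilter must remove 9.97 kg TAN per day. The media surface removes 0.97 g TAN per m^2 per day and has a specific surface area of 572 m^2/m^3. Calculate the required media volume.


A = 9.97*1000 / 0.97 = 10278.351 m^2
V = 10278.351 / 572 = 17.9691

17.9691 m^3


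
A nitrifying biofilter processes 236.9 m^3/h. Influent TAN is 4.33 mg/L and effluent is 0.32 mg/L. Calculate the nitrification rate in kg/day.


Concentration drop: TAN_in - TAN_out = 4.33 - 0.32 = 4.01 mg/L
Hourly TAN removed = Q * dTAN = 236.9 m^3/h * 4.01 mg/L = 949.969 g/h  (m^3/h * mg/L = g/h)
Daily TAN removed = 949.969 * 24 = 22799.256 g/day
Convert to kg/day: 22799.256 / 1000 = 22.799256 kg/day

22.799256 kg/day


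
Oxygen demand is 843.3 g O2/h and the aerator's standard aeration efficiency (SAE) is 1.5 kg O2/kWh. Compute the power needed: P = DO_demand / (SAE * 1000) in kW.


SAE in g O2/kWh = 1.5 * 1000 = 1500 g/kWh
P = DO_demand / SAE_g = 843.3 / 1500 = 0.5622 kW

0.5622 kW


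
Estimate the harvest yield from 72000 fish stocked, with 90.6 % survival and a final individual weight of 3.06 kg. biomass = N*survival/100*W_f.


Survivors = 72000 * 90.6/100 = 65232 fish
Harvest biomass = survivors * W_f = 65232 * 3.06 = 199609.92 kg

199609.92 kg


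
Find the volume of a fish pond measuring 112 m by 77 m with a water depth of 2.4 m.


Base area = L * W = 112 * 77 = 8624 m^2
Volume = area * depth = 8624 * 2.4 = 20697.6 m^3

20697.6 m^3


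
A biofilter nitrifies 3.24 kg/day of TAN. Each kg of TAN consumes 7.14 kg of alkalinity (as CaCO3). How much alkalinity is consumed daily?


Alkalinity factor: 7.14 kg CaCO3 consumed per kg TAN nitrified
alk = 3.24 kg TAN * 7.14 = 23.1336 kg CaCO3/day

23.1336 kg CaCO3/day


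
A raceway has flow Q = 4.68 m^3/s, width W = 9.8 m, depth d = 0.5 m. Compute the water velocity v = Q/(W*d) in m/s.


Cross-sectional area = W * d = 9.8 * 0.5 = 4.9 m^2
Velocity = Q / A = 4.68 / 4.9 = 0.955102 m/s

0.955102 m/s


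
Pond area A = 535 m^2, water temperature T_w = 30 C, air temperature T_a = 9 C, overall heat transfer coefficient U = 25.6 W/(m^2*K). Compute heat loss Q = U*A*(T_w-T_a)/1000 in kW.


Temperature difference dT = 30 - 9 = 21 K
Heat loss (W) = U * A * dT = 25.6 * 535 * 21 = 287616 W
Convert to kW: 287616 / 1000 = 287.616 kW

287.616 kW


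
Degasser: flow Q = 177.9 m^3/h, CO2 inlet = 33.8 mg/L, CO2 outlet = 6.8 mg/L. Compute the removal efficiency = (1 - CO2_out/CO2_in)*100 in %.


CO2_out / CO2_in = 6.8 / 33.8 = 0.20118343
Fraction remaining = 0.20118343
efficiency = (1 - 0.20118343) * 100 = 79.8817 %

79.8817 %


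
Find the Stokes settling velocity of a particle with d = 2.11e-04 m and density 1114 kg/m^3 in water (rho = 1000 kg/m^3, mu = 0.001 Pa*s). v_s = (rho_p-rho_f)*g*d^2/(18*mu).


Density difference: rho_p - rho_f = 1114 - 1000 = 114 kg/m^3
d^2 = (2.11e-04)^2 = 4.4521e-08 m^2
Numerator = (rho_p - rho_f) * g * d^2 = 114 * 9.81 * 4.4521e-08 = 4.9789615e-05
Denominator = 18 * mu = 18 * 0.001 = 0.018
v_s = 4.9789615e-05 / 0.018 = 0.00276609 m/s
Check: Re = rho_f * v_s * d / mu = 1000 * 0.00276609 * 2.11e-04 / 0.001 = 0.584 < 1, so Stokes' law applies.

0.00276609 m/s


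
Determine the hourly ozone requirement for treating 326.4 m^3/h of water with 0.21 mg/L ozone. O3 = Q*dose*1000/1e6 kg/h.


O3 demand (mg/h) = Q * dose * 1000 = 326.4 * 0.21 * 1000 = 68544 mg/h
Convert mg to kg: 68544 / 1e6 = 0.068544 kg/h

0.068544 kg/h


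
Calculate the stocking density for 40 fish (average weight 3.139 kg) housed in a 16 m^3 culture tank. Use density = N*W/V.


Total biomass = 40 fish * 3.139 kg = 125.56 kg
Density = total biomass / volume = 125.56 / 16 = 7.8475 kg/m^3

7.8475 kg/m^3


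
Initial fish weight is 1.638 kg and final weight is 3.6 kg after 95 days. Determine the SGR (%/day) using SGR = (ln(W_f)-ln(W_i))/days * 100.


ln(W_f) = ln(3.6) = 1.2809338
ln(W_i) = ln(1.638) = 0.49347599
ln(W_f) - ln(W_i) = 1.2809338 - 0.49347599 = 0.78745781
SGR = 0.78745781 / 95 * 100 = 0.828903 %/day

0.828903 %/day


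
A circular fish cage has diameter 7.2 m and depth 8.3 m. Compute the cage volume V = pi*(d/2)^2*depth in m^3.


r = d/2 = 7.2/2 = 3.6 m
Base area = pi*r^2 = pi*3.6^2 = 40.715041 m^2
Volume = 40.715041 * 8.3 = 337.935 m^3

337.935 m^3


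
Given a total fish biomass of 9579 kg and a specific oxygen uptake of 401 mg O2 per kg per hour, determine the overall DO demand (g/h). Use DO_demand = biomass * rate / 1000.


Total O2 consumption (mg/h) = 9579 kg * 401 mg/(kg*h) = 3841179 mg/h
Convert to g/h: 3841179 / 1000 = 3841.179 g/h

3841.179 g/h


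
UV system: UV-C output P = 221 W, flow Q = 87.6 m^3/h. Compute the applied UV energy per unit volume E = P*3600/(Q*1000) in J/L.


Energy delivered per hour = 221 W * 3600 s = 795600 J/h
Volume treated per hour = 87.6 m^3/h * 1000 = 87600 L/h
dose = 795600 / 87600 = 9.08219 J/L

9.08219 J/L


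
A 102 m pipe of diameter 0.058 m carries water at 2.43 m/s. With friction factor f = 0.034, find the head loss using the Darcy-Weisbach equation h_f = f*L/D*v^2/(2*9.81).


v^2 = 2.43^2 = 5.9049 m^2/s^2
L/D = 102/0.058 = 1758.6207
h_f = f*(L/D)*v^2/(2g) = 0.034 * 1758.6207 * 5.9049 / 19.62 = 17.9955 m

17.9955 m


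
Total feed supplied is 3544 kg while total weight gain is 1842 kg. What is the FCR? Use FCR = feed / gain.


FCR = feed consumed / weight gained
FCR = 3544 kg / 1842 kg = 1.924

1.924


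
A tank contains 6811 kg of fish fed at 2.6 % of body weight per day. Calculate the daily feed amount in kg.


Feeding rate fraction = 2.6% / 100 = 0.026
Daily feed = 6811 kg * 0.026 = 177.086 kg/day

177.086 kg/day


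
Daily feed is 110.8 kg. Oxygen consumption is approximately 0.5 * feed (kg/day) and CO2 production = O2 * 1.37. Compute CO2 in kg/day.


O2 = 110.8 * 0.5 = 55.4
CO2 = 55.4 * 1.37 = 75.898

75.898 kg/day


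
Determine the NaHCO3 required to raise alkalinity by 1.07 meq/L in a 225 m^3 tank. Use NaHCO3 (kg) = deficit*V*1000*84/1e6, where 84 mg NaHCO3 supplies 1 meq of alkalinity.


Tank volume in L = 225 m^3 * 1000 = 225000 L
Total meq required = 1.07 meq/L * 225000 L = 240750 meq
NaHCO3 mass = 240750 meq * 84 mg/meq / 1e6 = 20.223 kg

20.223 kg


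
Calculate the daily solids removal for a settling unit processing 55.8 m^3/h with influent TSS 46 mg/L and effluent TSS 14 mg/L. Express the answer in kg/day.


Concentration drop: TSS_in - TSS_out = 46 - 14 = 32 mg/L
Hourly solids removed = Q * dTSS = 55.8 m^3/h * 32 mg/L = 1785.6 g/h  (m^3/h * mg/L = g/h)
Daily solids removed = 1785.6 * 24 = 42854.4 g/day
Convert g to kg: 42854.4 / 1000 = 42.8544 kg/day

42.8544 kg/day


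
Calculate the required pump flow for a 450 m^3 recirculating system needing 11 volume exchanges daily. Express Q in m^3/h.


Daily recirculation volume = 450 m^3 * 11 = 4950 m^3/day
Flow rate Q = daily volume / 24 h = 4950 / 24 = 206.25 m^3/h

206.25 m^3/h


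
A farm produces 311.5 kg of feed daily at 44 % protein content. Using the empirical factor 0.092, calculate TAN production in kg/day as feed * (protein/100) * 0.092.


Protein in feed = 311.5 * 44/100 = 137.06 kg/day
TAN = protein * 0.092 = 137.06 * 0.092 = 12.60952 kg/day

12.60952 kg/day


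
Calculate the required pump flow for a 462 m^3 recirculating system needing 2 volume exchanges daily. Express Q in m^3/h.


Daily recirculation volume = 462 m^3 * 2 = 924 m^3/day
Flow rate Q = daily volume / 24 h = 924 / 24 = 38.5 m^3/h

38.5 m^3/h


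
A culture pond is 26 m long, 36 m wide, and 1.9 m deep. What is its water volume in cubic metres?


Base area = L * W = 26 * 36 = 936 m^2
Volume = area * depth = 936 * 1.9 = 1778.4 m^3

1778.4 m^3


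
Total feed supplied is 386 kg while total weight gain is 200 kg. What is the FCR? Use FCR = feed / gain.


FCR = feed consumed / weight gained
FCR = 386 kg / 200 kg = 1.93

1.93


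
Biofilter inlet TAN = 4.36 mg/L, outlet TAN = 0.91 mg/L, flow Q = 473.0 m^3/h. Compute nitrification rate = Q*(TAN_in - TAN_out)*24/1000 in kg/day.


Concentration drop: TAN_in - TAN_out = 4.36 - 0.91 = 3.45 mg/L
Hourly TAN removed = Q * dTAN = 473.0 m^3/h * 3.45 mg/L = 1631.85 g/h  (m^3/h * mg/L = g/h)
Daily TAN removed = 1631.85 * 24 = 39164.4 g/day
Convert to kg/day: 39164.4 / 1000 = 39.1644 kg/day

39.1644 kg/day


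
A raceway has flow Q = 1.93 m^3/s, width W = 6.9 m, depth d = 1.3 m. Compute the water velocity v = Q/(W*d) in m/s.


Cross-sectional area = W * d = 6.9 * 1.3 = 8.97 m^2
Velocity = Q / A = 1.93 / 8.97 = 0.215162 m/s

0.215162 m/s


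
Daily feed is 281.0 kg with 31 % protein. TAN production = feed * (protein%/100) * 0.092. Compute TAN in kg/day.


Protein in feed = 281.0 * 31/100 = 87.11 kg/day
TAN = protein * 0.092 = 87.11 * 0.092 = 8.01412 kg/day

8.01412 kg/day


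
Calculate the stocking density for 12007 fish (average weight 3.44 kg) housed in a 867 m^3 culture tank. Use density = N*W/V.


Total biomass = 12007 fish * 3.44 kg = 41304.08 kg
Density = total biomass / volume = 41304.08 / 867 = 47.6402 kg/m^3

47.6402 kg/m^3


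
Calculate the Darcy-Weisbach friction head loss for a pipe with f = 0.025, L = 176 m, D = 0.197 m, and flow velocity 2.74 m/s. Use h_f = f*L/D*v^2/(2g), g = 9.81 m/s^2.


v^2 = 2.74^2 = 7.5076 m^2/s^2
L/D = 176/0.197 = 893.40102
h_f = f*(L/D)*v^2/(2g) = 0.025 * 893.40102 * 7.5076 / 19.62 = 8.54651 m

8.54651 m


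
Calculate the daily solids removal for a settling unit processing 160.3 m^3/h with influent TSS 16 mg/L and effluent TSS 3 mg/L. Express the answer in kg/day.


Concentration drop: TSS_in - TSS_out = 16 - 3 = 13 mg/L
Hourly solids removed = Q * dTSS = 160.3 m^3/h * 13 mg/L = 2083.9 g/h  (m^3/h * mg/L = g/h)
Daily solids removed = 2083.9 * 24 = 50013.6 g/day
Convert g to kg: 50013.6 / 1000 = 50.0136 kg/day

50.0136 kg/day


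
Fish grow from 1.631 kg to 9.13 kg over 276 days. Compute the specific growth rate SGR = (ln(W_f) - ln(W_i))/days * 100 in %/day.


ln(W_f) = ln(9.13) = 2.2115657
ln(W_i) = ln(1.631) = 0.48919332
ln(W_f) - ln(W_i) = 2.2115657 - 0.48919332 = 1.7223724
SGR = 1.7223724 / 276 * 100 = 0.624048 %/day

0.624048 %/day


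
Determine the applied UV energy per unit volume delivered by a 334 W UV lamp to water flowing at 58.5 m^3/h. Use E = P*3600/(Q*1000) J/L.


Energy delivered per hour = 334 W * 3600 s = 1202400 J/h
Volume treated per hour = 58.5 m^3/h * 1000 = 58500 L/h
dose = 1202400 / 58500 = 20.5538 J/L

20.5538 J/L


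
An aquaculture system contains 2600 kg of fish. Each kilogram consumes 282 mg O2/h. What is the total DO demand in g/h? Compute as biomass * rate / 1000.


Total O2 consumption (mg/h) = 2600 kg * 282 mg/(kg*h) = 733200 mg/h
Convert to g/h: 733200 / 1000 = 733.2 g/h

733.2 g/h


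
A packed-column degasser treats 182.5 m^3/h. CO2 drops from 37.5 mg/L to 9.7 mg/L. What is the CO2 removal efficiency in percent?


CO2_out / CO2_in = 9.7 / 37.5 = 0.25866667
Fraction remaining = 0.25866667
efficiency = (1 - 0.25866667) * 100 = 74.1333 %

74.1333 %


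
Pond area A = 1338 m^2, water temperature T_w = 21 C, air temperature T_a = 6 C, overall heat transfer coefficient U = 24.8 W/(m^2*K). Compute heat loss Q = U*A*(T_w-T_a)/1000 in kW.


Temperature difference dT = 21 - 6 = 15 K
Heat loss (W) = U * A * dT = 24.8 * 1338 * 15 = 497736 W
Convert to kW: 497736 / 1000 = 497.736 kW

497.736 kW


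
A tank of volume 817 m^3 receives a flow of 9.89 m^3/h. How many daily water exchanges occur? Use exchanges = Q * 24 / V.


Daily flow volume = 9.89 m^3/h * 24 h = 237.36 m^3/day
Exchanges = daily flow / tank volume = 237.36 / 817 = 0.290526 exchanges/day

0.290526 exchanges/day


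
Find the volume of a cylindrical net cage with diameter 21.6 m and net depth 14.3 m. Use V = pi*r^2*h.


r = d/2 = 21.6/2 = 10.8 m
Base area = pi*r^2 = pi*10.8^2 = 366.43537 m^2
Volume = 366.43537 * 14.3 = 5240.03 m^3

5240.03 m^3


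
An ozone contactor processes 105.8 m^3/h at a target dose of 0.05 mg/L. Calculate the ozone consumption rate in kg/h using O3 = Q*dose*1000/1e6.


O3 demand (mg/h) = Q * dose * 1000 = 105.8 * 0.05 * 1000 = 5290 mg/h
Convert mg to kg: 5290 / 1e6 = 0.00529 kg/h

0.00529 kg/h


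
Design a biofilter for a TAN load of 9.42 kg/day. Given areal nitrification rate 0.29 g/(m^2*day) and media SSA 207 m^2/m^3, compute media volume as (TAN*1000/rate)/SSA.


A = 9.42*1000 / 0.29 = 32482.759 m^2
V = 32482.759 / 207 = 156.922

156.922 m^3


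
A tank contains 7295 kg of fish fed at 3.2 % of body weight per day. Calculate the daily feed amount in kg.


Feeding rate fraction = 3.2% / 100 = 0.032
Daily feed = 7295 kg * 0.032 = 233.44 kg/day

233.44 kg/day


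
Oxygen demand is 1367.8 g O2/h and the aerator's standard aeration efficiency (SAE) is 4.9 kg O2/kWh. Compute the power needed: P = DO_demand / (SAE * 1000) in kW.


SAE in g O2/kWh = 4.9 * 1000 = 4900 g/kWh
P = DO_demand / SAE_g = 1367.8 / 4900 = 0.279143 kW

0.279143 kW


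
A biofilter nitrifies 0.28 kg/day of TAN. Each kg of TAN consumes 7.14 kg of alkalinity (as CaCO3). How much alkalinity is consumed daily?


Alkalinity factor: 7.14 kg CaCO3 consumed per kg TAN nitrified
alk = 0.28 kg TAN * 7.14 = 1.9992 kg CaCO3/day

1.9992 kg CaCO3/day


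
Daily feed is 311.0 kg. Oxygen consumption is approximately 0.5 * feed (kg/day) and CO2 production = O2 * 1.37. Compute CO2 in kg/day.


O2 = 311.0 * 0.5 = 155.5
CO2 = 155.5 * 1.37 = 213.035

213.035 kg/day


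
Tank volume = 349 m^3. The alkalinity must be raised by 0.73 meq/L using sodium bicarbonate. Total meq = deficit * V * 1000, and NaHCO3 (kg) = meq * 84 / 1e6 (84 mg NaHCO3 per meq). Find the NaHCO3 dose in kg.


Tank volume in L = 349 m^3 * 1000 = 349000 L
Total meq required = 0.73 meq/L * 349000 L = 254770 meq
NaHCO3 mass = 254770 meq * 84 mg/meq / 1e6 = 21.4007 kg

21.4007 kg


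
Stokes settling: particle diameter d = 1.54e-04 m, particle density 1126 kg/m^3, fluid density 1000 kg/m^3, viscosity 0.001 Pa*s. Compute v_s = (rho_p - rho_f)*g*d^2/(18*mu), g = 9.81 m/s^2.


Density difference: rho_p - rho_f = 1126 - 1000 = 126 kg/m^3
d^2 = (1.54e-04)^2 = 2.3716e-08 m^2
Numerator = (rho_p - rho_f) * g * d^2 = 126 * 9.81 * 2.3716e-08 = 2.9314399e-05
Denominator = 18 * mu = 18 * 0.001 = 0.018
v_s = 2.9314399e-05 / 0.018 = 0.00162858 m/s
Check: Re = rho_f * v_s * d / mu = 1000 * 0.00162858 * 1.54e-04 / 0.001 = 0.251 < 1, so Stokes' law applies.

0.00162858 m/s


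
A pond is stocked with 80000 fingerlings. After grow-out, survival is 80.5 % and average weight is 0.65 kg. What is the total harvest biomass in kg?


Survivors = 80000 * 80.5/100 = 64400 fish
Harvest biomass = survivors * W_f = 64400 * 0.65 = 41860 kg

41860 kg


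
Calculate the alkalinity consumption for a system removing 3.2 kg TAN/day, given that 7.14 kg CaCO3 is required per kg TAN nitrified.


Alkalinity factor: 7.14 kg CaCO3 consumed per kg TAN nitrified
alk = 3.2 kg TAN * 7.14 = 22.848 kg CaCO3/day

22.848 kg CaCO3/day
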